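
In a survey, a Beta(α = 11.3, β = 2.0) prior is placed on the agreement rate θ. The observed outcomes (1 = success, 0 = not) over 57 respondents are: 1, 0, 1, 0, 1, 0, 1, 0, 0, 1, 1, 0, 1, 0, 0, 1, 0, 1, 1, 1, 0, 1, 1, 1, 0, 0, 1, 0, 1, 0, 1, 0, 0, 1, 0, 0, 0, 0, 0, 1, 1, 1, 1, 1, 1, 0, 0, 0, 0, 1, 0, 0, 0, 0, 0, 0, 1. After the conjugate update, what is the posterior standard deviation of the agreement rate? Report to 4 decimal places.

0.0591

The Beta prior is conjugate to a Binomial/Bernoulli likelihood; the update adds successes to α and failures to β.
Posterior: Beta(α+k, β+n−k) = Beta(11.3+26, 2.0+31) = Beta(37.3, 33.0).
Var = αβ/((α+β)²(α+β+1)) = 37.3·33.0/(70.3²·71.3) = 0.00349319; SD = √0.00349319 = 0.0591.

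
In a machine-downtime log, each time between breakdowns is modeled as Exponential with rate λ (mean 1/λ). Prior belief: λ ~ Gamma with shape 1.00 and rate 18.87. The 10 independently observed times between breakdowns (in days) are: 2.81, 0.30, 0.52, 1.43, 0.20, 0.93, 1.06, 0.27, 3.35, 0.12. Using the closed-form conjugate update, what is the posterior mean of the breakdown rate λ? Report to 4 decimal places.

With a Gamma(shape α, rate β) prior on the exponential rate λ, the posterior after n observations with total T = Σxᵢ is Gamma(α+n, β+T).
Sum of observations T = 10.99 days; n = 10.
Posterior: Gamma(1.00+10, 18.87+10.99) = Gamma(11.00, 29.86).
Posterior mean of λ = α/β = 11.00/29.86 = 0.3684.

0.3684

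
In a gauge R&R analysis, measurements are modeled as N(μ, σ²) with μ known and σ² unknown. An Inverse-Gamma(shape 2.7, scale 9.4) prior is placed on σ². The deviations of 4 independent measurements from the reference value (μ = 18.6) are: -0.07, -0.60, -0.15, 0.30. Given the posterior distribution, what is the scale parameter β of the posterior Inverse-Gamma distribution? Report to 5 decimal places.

With known mean μ and an Inverse-Gamma(α, β) prior on σ², the Normal likelihood is conjugate: posterior is Inv-Gamma(α + n/2, β + Σ(xᵢ−μ)²/2).
Σ(xᵢ−μ)² = (-0.07)² + (-0.60)² + (-0.15)² + (0.30)² = 0.4774.
Posterior: Inv-Gamma(2.7 + 4/2, 9.4 + 0.4774/2) = Inv-Gamma(4.70, 9.63870).
Posterior β = 9.63870.

9.63870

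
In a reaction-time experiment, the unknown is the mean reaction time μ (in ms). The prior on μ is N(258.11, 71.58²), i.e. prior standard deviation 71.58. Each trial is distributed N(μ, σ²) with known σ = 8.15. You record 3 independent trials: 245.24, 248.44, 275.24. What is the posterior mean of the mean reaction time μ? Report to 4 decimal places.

256.3144

For Normal data with known variance σ², a Normal(μ₀, σ₀²) prior on μ is conjugate. Posterior precision = 1/σ₀² + n/σ²; posterior mean is the precision-weighted average of μ₀ and x̄.
Σxᵢ = 245.24 + 248.44 + 275.24 = 768.92, so n·x̄ = 768.92.
σ₀² = 71.58² = 5123.6964, σ² = 8.15² = 66.4225; σ² + n·σ₀² = 66.4225 + 3·5123.6964 = 15437.5117.
Posterior mean = (μ₀/σ₀² + n·x̄/σ²)/(1/σ₀² + n/σ²) = (σ²·μ₀ + σ₀²·n·x̄)/(σ² + n·σ₀²) = (66.4225·258.11 + 5123.6964·768.92)/15437.5117 = 3956856.947363/15437.5117 = 256.3144.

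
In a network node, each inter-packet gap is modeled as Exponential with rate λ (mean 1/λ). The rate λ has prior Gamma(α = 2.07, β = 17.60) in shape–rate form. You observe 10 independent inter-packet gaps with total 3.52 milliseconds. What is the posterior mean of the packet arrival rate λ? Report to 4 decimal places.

With a Gamma(shape α, rate β) prior on the exponential rate λ, the posterior after n observations with total T = Σxᵢ is Gamma(α+n, β+T).
Posterior: Gamma(2.07+10, 17.60+3.52) = Gamma(12.07, 21.12).
Posterior mean of λ = α/β = 12.07/21.12 = 0.5715.

0.5715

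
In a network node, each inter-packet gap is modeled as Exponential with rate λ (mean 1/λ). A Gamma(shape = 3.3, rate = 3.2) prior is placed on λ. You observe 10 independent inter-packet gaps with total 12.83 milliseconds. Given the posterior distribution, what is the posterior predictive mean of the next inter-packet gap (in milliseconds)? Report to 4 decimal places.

1.3033

With a Gamma(shape α, rate β) prior on the exponential rate λ, the posterior after n observations with total T = Σxᵢ is Gamma(α+n, β+T).
Posterior: Gamma(3.3+10, 3.2+12.83) = Gamma(13.3, 16.03).
The predictive distribution for the next observation is Lomax; its mean is β/(α−1) = 16.03/12.3 = 1.3033.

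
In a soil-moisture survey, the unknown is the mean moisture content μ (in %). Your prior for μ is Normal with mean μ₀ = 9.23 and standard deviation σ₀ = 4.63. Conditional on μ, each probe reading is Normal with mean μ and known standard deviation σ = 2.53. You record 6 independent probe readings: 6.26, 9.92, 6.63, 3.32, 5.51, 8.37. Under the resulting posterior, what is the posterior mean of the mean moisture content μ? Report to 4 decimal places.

6.7898

For Normal data with known variance σ², a Normal(μ₀, σ₀²) prior on μ is conjugate. Posterior precision = 1/σ₀² + n/σ²; posterior mean is the precision-weighted average of μ₀ and x̄.
Σxᵢ = 6.26 + 9.92 + 6.63 + 3.32 + 5.51 + 8.37 = 40.01, so n·x̄ = 40.01.
σ₀² = 4.63² = 21.4369, σ² = 2.53² = 6.4009; σ² + n·σ₀² = 6.4009 + 6·21.4369 = 135.0223.
Posterior mean = (μ₀/σ₀² + n·x̄/σ²)/(1/σ₀² + n/σ²) = (σ²·μ₀ + σ₀²·n·x̄)/(σ² + n·σ₀²) = (6.4009·9.23 + 21.4369·40.01)/135.0223 = 916.770676/135.0223 = 6.7898.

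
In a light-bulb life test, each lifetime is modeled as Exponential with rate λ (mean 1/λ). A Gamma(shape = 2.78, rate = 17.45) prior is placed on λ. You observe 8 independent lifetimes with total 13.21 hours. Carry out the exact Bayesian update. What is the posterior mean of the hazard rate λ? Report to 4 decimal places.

0.3516

With a Gamma(shape α, rate β) prior on the exponential rate λ, the posterior after n observations with total T = Σxᵢ is Gamma(α+n, β+T).
Posterior: Gamma(2.78+8, 17.45+13.21) = Gamma(10.78, 30.66).
Posterior mean of λ = α/β = 10.78/30.66 = 0.3516.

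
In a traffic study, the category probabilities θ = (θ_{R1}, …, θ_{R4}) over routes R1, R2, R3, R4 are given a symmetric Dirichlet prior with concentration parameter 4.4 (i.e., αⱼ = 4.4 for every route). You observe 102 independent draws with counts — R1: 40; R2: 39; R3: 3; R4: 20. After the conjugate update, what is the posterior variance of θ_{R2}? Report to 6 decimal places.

The Dirichlet prior is conjugate to the Multinomial likelihood: each posterior αⱼ = prior αⱼ + observed count nⱼ.
Posterior concentration: (44.4, 43.4, 7.4, 24.4), total = 119.6.
Var[θ_j] = α_j(Σα−α_j)/((Σα)²(Σα+1)) = 43.4·76.2/(119.6²·120.6) = 0.001917.

0.001917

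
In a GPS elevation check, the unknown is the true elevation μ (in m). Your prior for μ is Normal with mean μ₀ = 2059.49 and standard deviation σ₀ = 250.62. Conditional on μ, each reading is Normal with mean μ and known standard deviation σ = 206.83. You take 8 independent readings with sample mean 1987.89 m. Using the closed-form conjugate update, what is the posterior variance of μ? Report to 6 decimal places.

For Normal data with known variance σ², a Normal(μ₀, σ₀²) prior on μ is conjugate. Posterior precision = 1/σ₀² + n/σ²; posterior mean is the precision-weighted average of μ₀ and x̄.
σ₀² = 250.62² = 62810.3844, σ² = 206.83² = 42778.6489; σ² + n·σ₀² = 42778.6489 + 8·62810.3844 = 545261.7241.
Posterior precision = 1/σ₀² + n/σ² = 1/62810.3844 + 8/42778.6489 = (σ² + n·σ₀²)/(σ₀²σ²) = 545261.7241/(62810.3844·42778.6489); posterior variance σₙ² = σ₀²σ²/(σ² + n·σ₀²) = 62810.3844·42778.6489/545261.7241 = 4927.804874.

4927.804874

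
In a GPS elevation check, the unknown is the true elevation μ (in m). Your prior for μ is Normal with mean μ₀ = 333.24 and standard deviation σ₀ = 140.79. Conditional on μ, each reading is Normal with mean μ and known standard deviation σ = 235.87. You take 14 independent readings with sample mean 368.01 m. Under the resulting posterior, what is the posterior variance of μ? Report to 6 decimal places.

3310.259170

For Normal data with known variance σ², a Normal(μ₀, σ₀²) prior on μ is conjugate. Posterior precision = 1/σ₀² + n/σ²; posterior mean is the precision-weighted average of μ₀ and x̄.
σ₀² = 140.79² = 19821.8241, σ² = 235.87² = 55634.6569; σ² + n·σ₀² = 55634.6569 + 14·19821.8241 = 333140.1943.
Posterior precision = 1/σ₀² + n/σ² = 1/19821.8241 + 14/55634.6569 = (σ² + n·σ₀²)/(σ₀²σ²) = 333140.1943/(19821.8241·55634.6569); posterior variance σₙ² = σ₀²σ²/(σ² + n·σ₀²) = 19821.8241·55634.6569/333140.1943 = 3310.259170.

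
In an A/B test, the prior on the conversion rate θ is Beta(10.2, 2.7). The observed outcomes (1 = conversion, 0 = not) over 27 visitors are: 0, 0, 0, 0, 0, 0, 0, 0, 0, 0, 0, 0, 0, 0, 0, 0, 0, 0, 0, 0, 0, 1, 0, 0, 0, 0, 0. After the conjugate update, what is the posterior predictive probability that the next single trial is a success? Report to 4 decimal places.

The Beta prior is conjugate to a Binomial/Bernoulli likelihood; the update adds successes to α and failures to β.
Posterior: Beta(α+k, β+n−k) = Beta(10.2+1, 2.7+26) = Beta(11.2, 28.7).
For a single future Bernoulli trial, P(success | data) = α/(α+β) = 0.2807.

0.2807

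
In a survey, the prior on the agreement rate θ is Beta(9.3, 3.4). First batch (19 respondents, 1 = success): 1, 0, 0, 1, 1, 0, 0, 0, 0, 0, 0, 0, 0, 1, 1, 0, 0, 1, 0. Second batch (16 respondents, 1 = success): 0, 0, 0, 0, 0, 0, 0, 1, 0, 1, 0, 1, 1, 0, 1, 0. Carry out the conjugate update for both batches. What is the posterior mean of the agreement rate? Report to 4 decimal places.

0.4256

The Beta prior is conjugate to a Binomial/Bernoulli likelihood; the update adds successes to α and failures to β.
After batch 1: Beta(9.3+6, 3.4+13) = Beta(15.3, 16.4).
After batch 2: Beta(15.3+5, 16.4+11) = Beta(20.3, 27.4).
Posterior mean = α/(α+β) = 20.3/47.7 = 0.4256.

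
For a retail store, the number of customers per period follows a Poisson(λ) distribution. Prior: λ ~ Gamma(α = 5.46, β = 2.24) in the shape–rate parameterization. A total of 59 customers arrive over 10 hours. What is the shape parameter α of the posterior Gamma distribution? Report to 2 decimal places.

With a Gamma(shape α, rate β) prior, the Poisson likelihood is conjugate: the posterior is Gamma(α + ΣXᵢ, β + n).
Posterior: Gamma(α+S, β+n) = Gamma(5.46+59, 2.24+10) = Gamma(64.46, 12.24).
Posterior α = 64.46.

64.46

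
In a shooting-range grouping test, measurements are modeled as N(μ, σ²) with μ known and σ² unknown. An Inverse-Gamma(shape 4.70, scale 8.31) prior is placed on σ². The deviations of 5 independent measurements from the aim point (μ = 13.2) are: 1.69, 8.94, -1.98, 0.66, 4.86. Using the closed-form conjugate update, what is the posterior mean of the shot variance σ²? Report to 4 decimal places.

With known mean μ and an Inverse-Gamma(α, β) prior on σ², the Normal likelihood is conjugate: posterior is Inv-Gamma(α + n/2, β + Σ(xᵢ−μ)²/2).
Σ(xᵢ−μ)² = (1.69)² + (8.94)² + (-1.98)² + (0.66)² + (4.86)² = 110.7553.
Posterior: Inv-Gamma(4.70 + 5/2, 8.31 + 110.7553/2) = Inv-Gamma(7.20, 63.68765).
E[σ²|data] = β/(α−1) = 63.68765/6.20 = 10.2722.

10.2722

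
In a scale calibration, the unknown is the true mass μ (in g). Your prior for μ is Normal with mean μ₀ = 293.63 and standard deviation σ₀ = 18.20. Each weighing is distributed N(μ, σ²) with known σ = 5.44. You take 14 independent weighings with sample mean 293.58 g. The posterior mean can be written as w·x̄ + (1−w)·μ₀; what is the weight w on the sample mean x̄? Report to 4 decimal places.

For Normal data with known variance σ², a Normal(μ₀, σ₀²) prior on μ is conjugate. Posterior precision = 1/σ₀² + n/σ²; posterior mean is the precision-weighted average of μ₀ and x̄.
σ₀² = 18.20² = 331.24, σ² = 5.44² = 29.5936. Prior precision 1/σ₀² = 1/331.24; data precision n/σ² = 14/29.5936.
w = (n/σ²)/(1/σ₀² + n/σ²) = n·σ₀²/(σ² + n·σ₀²) = 14·331.24/(29.5936 + 14·331.24) = 4637.36/4666.9536 = 0.9937.

0.9937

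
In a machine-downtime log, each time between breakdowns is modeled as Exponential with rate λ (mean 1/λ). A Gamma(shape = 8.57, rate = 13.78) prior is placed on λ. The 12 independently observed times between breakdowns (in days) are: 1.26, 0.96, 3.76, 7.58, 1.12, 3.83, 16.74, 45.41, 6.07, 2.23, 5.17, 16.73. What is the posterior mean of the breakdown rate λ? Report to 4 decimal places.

With a Gamma(shape α, rate β) prior on the exponential rate λ, the posterior after n observations with total T = Σxᵢ is Gamma(α+n, β+T).
Sum of observations T = 110.86 days; n = 12.
Posterior: Gamma(8.57+12, 13.78+110.86) = Gamma(20.57, 124.64).
Posterior mean of λ = α/β = 20.57/124.64 = 0.1650.

0.1650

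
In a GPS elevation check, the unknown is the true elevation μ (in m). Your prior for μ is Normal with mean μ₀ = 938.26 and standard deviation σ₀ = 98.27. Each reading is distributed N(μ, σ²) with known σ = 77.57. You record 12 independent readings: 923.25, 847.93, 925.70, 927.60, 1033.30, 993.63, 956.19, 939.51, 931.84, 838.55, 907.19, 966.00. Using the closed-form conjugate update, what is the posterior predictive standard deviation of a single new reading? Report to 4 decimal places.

For Normal data with known variance σ², a Normal(μ₀, σ₀²) prior on μ is conjugate. Posterior precision = 1/σ₀² + n/σ²; posterior mean is the precision-weighted average of μ₀ and x̄.
σ₀² = 98.27² = 9656.9929, σ² = 77.57² = 6017.1049; σ² + n·σ₀² = 6017.1049 + 12·9656.9929 = 121901.0197.
Posterior precision = 1/σ₀² + n/σ² = 1/9656.9929 + 12/6017.1049 = (σ² + n·σ₀²)/(σ₀²σ²) = 121901.0197/(9656.9929·6017.1049); posterior variance σₙ² = σ₀²σ²/(σ² + n·σ₀²) = 9656.9929·6017.1049/121901.0197 = 476.674760.
Predictive variance for one new observation = σₙ² + σ² = 9656.9929·6017.1049/121901.0197 + 6017.1049 = σ²·(σ₀² + 121901.0197)/121901.0197 = 6017.1049·131558.0126/121901.0197 = 6493.779660; SD = √(6017.1049·131558.0126/121901.0197) = 80.5840.

80.5840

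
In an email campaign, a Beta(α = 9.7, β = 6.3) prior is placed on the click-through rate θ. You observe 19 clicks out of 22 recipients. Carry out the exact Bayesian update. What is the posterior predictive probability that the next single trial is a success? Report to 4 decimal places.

The Beta prior is conjugate to a Binomial/Bernoulli likelihood; the update adds successes to α and failures to β.
Posterior: Beta(α+k, β+n−k) = Beta(9.7+19, 6.3+3) = Beta(28.7, 9.3).
For a single future Bernoulli trial, P(success | data) = α/(α+β) = 0.7553.

0.7553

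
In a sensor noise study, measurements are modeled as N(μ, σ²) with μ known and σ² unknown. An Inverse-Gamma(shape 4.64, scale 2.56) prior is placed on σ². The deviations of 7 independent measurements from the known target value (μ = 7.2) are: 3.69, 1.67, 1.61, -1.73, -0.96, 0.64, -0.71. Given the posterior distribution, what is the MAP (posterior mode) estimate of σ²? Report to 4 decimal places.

1.5834

With known mean μ and an Inverse-Gamma(α, β) prior on σ², the Normal likelihood is conjugate: posterior is Inv-Gamma(α + n/2, β + Σ(xᵢ−μ)²/2).
Σ(xᵢ−μ)² = (3.69)² + (1.67)² + (1.61)² + (-1.73)² + (-0.96)² + (0.64)² + (-0.71)² = 23.8253.
Posterior: Inv-Gamma(4.64 + 7/2, 2.56 + 23.8253/2) = Inv-Gamma(8.14, 14.47265).
Mode = β/(α+1) = 14.47265/9.14 = 1.5834.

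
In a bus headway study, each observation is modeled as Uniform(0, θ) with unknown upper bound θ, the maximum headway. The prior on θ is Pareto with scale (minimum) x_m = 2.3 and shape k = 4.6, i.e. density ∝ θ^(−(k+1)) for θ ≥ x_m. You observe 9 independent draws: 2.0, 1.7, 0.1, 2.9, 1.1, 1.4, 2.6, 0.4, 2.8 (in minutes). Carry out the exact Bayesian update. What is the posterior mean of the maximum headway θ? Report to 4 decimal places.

3.1302

A Pareto(scale x_m, shape k) prior on the upper bound θ of Uniform(0, θ) is conjugate: posterior is Pareto(max(x_m, max xᵢ), k + n).
Sample maximum = 2.9; prior scale x_m = 2.3 → posterior scale = max = 2.9.
Posterior shape = 4.6 + 9 = 13.6.
E[θ|data] = k·x_m/(k−1) = 13.6·2.9/12.6 = 3.1302.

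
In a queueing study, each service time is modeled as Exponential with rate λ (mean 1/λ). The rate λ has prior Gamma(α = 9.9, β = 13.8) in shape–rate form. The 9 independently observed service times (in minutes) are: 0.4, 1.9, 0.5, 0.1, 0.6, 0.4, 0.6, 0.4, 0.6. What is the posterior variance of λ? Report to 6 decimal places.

With a Gamma(shape α, rate β) prior on the exponential rate λ, the posterior after n observations with total T = Σxᵢ is Gamma(α+n, β+T).
Sum of observations T = 5.5 minutes; n = 9.
Posterior: Gamma(9.9+9, 13.8+5.5) = Gamma(18.9, 19.3).
Var = α/β² = 0.050740.

0.050740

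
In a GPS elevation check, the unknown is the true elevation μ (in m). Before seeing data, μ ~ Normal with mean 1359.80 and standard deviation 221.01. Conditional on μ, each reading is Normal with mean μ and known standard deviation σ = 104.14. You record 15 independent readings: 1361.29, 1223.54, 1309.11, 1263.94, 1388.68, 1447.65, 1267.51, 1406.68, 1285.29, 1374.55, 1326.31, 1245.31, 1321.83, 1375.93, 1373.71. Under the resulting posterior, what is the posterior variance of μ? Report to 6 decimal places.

712.463432

For Normal data with known variance σ², a Normal(μ₀, σ₀²) prior on μ is conjugate. Posterior precision = 1/σ₀² + n/σ²; posterior mean is the precision-weighted average of μ₀ and x̄.
σ₀² = 221.01² = 48845.4201, σ² = 104.14² = 10845.1396; σ² + n·σ₀² = 10845.1396 + 15·48845.4201 = 743526.4411.
Posterior precision = 1/σ₀² + n/σ² = 1/48845.4201 + 15/10845.1396 = (σ² + n·σ₀²)/(σ₀²σ²) = 743526.4411/(48845.4201·10845.1396); posterior variance σₙ² = σ₀²σ²/(σ² + n·σ₀²) = 48845.4201·10845.1396/743526.4411 = 712.463432.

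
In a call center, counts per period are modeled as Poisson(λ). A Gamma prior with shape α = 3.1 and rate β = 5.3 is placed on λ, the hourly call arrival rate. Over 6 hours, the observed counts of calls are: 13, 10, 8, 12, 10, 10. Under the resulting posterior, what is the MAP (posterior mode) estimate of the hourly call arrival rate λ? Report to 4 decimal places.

With a Gamma(shape α, rate β) prior, the Poisson likelihood is conjugate: the posterior is Gamma(α + ΣXᵢ, β + n).
Sum of counts S = 63 over n = 6 hours.
Posterior: Gamma(α+S, β+n) = Gamma(3.1+63, 5.3+6) = Gamma(66.1, 11.3).
Mode of Gamma(α,β) for α≥1 is (α−1)/β = 65.1/11.3 = 5.7611.

5.7611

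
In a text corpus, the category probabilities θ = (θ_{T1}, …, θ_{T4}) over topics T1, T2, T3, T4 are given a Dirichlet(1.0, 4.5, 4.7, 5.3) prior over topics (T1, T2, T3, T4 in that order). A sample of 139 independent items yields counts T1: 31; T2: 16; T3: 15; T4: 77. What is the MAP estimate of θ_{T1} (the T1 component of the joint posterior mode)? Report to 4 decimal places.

The Dirichlet prior is conjugate to the Multinomial likelihood: each posterior αⱼ = prior αⱼ + observed count nⱼ.
Posterior concentration: (32.0, 20.5, 19.7, 82.3), total = 154.5.
Joint mode component: (α_{T1}−1)/(Σα−K) = 31.0/150.5 = 0.2060.

0.2060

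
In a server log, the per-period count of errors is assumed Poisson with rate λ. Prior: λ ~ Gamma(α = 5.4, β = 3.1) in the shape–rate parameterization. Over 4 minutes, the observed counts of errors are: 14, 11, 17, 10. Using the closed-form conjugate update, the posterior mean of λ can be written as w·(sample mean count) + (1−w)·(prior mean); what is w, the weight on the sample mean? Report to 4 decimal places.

With a Gamma(shape α, rate β) prior, the Poisson likelihood is conjugate: the posterior is Gamma(α + ΣXᵢ, β + n).
Posterior mean = (α₀+S)/(β₀+n) = [n/(β₀+n)]·(S/n) + [β₀/(β₀+n)]·(α₀/β₀), so only n and β₀ enter the weight.
Weight on data w = n/(β₀+n) = 4/(3.1+4) = 4/7.1 = 0.5634.

0.5634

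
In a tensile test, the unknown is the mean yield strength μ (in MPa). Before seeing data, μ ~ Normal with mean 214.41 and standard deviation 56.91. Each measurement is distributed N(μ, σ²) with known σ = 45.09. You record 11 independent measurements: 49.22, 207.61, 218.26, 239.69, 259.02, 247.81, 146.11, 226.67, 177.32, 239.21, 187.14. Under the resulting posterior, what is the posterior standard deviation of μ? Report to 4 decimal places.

13.2231

For Normal data with known variance σ², a Normal(μ₀, σ₀²) prior on μ is conjugate. Posterior precision = 1/σ₀² + n/σ²; posterior mean is the precision-weighted average of μ₀ and x̄.
σ₀² = 56.91² = 3238.7481, σ² = 45.09² = 2033.1081; σ² + n·σ₀² = 2033.1081 + 11·3238.7481 = 37659.3372.
Posterior precision = 1/σ₀² + n/σ² = 1/3238.7481 + 11/2033.1081 = (σ² + n·σ₀²)/(σ₀²σ²) = 37659.3372/(3238.7481·2033.1081); posterior variance σₙ² = σ₀²σ²/(σ² + n·σ₀²) = 3238.7481·2033.1081/37659.3372 = 174.849731.
Posterior SD = √σₙ² = √(3238.7481·2033.1081/37659.3372) = 13.2231.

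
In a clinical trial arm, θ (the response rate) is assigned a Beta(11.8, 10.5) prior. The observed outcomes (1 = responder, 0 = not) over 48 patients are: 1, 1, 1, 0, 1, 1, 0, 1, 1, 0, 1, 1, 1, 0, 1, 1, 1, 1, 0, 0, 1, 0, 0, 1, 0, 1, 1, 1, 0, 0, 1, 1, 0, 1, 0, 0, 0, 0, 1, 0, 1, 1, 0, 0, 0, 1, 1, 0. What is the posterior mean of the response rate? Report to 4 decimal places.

0.5519

The Beta prior is conjugate to a Binomial/Bernoulli likelihood; the update adds successes to α and failures to β.
Posterior: Beta(α+k, β+n−k) = Beta(11.8+27, 10.5+21) = Beta(38.8, 31.5).
Posterior mean = α/(α+β) = 38.8/70.3 = 0.5519.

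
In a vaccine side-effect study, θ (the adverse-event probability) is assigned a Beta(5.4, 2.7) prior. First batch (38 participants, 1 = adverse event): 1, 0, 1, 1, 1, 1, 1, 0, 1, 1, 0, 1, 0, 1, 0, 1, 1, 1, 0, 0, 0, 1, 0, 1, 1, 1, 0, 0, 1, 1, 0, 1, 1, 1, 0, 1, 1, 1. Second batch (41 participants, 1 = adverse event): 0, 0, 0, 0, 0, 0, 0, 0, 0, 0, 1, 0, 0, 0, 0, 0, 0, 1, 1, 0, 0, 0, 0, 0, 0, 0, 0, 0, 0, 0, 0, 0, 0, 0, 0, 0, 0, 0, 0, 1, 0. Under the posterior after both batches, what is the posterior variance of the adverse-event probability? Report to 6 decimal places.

0.002712

The Beta prior is conjugate to a Binomial/Bernoulli likelihood; the update adds successes to α and failures to β.
After batch 1: Beta(5.4+25, 2.7+13) = Beta(30.4, 15.7).
After batch 2: Beta(30.4+4, 15.7+37) = Beta(34.4, 52.7).
Var = αβ/((α+β)²(α+β+1)) = 34.4·52.7/(87.1²·88.1) = 0.002712.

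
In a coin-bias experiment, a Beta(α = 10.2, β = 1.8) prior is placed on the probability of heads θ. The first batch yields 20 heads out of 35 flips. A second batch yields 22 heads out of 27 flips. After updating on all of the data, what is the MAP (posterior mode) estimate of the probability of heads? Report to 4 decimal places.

The Beta prior is conjugate to a Binomial/Bernoulli likelihood; the update adds successes to α and failures to β.
After batch 1: Beta(10.2+20, 1.8+15) = Beta(30.2, 16.8).
After batch 2: Beta(30.2+22, 16.8+5) = Beta(52.2, 21.8).
Mode of Beta(a,b) for a,b>1 is (a−1)/(a+b−2) = 51.2/72.0 = 0.7111.

0.7111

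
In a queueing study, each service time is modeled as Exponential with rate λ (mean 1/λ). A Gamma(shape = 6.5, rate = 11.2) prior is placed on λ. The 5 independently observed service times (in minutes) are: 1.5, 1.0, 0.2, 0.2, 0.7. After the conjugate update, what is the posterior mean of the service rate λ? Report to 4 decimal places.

With a Gamma(shape α, rate β) prior on the exponential rate λ, the posterior after n observations with total T = Σxᵢ is Gamma(α+n, β+T).
Sum of observations T = 3.6 minutes; n = 5.
Posterior: Gamma(6.5+5, 11.2+3.6) = Gamma(11.5, 14.8).
Posterior mean of λ = α/β = 11.5/14.8 = 0.7770.

0.7770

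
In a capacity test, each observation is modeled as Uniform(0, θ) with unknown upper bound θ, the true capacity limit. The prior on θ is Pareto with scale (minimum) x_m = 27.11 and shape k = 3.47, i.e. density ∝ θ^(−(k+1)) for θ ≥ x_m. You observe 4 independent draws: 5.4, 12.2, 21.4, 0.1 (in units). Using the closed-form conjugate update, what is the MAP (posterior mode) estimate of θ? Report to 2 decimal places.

27.11

A Pareto(scale x_m, shape k) prior on the upper bound θ of Uniform(0, θ) is conjugate: posterior is Pareto(max(x_m, max xᵢ), k + n).
Sample maximum = 21.4; prior scale x_m = 27.11 → posterior scale = max = 27.11.
Posterior shape = 3.47 + 4 = 7.47.
The Pareto density is decreasing on [x_m, ∞), so the mode is x_m = 27.11.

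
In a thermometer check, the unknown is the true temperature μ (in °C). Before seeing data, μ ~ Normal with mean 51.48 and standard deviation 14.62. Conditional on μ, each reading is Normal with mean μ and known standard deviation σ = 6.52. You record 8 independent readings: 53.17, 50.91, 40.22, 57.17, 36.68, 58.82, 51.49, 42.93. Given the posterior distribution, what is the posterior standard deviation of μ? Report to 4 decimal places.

2.2770

For Normal data with known variance σ², a Normal(μ₀, σ₀²) prior on μ is conjugate. Posterior precision = 1/σ₀² + n/σ²; posterior mean is the precision-weighted average of μ₀ and x̄.
σ₀² = 14.62² = 213.7444, σ² = 6.52² = 42.5104; σ² + n·σ₀² = 42.5104 + 8·213.7444 = 1752.4656.
Posterior precision = 1/σ₀² + n/σ² = 1/213.7444 + 8/42.5104 = (σ² + n·σ₀²)/(σ₀²σ²) = 1752.4656/(213.7444·42.5104); posterior variance σₙ² = σ₀²σ²/(σ² + n·σ₀²) = 213.7444·42.5104/1752.4656 = 5.184901.
Posterior SD = √σₙ² = √(213.7444·42.5104/1752.4656) = 2.2770.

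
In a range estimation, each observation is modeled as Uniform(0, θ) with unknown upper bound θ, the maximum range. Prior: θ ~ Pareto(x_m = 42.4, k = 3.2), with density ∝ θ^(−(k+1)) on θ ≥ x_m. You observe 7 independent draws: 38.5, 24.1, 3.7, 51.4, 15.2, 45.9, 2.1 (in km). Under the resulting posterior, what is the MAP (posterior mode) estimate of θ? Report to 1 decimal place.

51.4

A Pareto(scale x_m, shape k) prior on the upper bound θ of Uniform(0, θ) is conjugate: posterior is Pareto(max(x_m, max xᵢ), k + n).
Sample maximum = 51.4; prior scale x_m = 42.4 → posterior scale = max = 51.4.
Posterior shape = 3.2 + 7 = 10.2.
The Pareto density is decreasing on [x_m, ∞), so the mode is x_m = 51.4.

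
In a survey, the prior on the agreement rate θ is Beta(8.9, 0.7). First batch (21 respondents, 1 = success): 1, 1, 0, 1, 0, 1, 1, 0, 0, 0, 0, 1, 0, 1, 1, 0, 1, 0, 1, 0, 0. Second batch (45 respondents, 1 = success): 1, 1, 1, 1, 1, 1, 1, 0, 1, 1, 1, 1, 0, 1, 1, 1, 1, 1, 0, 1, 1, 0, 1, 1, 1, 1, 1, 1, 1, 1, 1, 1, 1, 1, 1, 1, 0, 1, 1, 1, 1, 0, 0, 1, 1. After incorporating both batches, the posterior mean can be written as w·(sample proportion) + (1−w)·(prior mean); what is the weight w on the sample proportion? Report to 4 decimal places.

0.8730

The Beta prior is conjugate to a Binomial/Bernoulli likelihood; the update adds successes to α and failures to β.
Total number of respondents: n = 21 + 45 = 66.
Posterior mean = (α₀+k)/(α₀+β₀+n) = [n/(α₀+β₀+n)]·(k/n) + [(α₀+β₀)/(α₀+β₀+n)]·α₀/(α₀+β₀), so only n and the prior enter the weight.
The weight on the data is w = n/(α₀+β₀+n) = 66/(8.9+0.7+66) = 66/75.6 = 0.8730.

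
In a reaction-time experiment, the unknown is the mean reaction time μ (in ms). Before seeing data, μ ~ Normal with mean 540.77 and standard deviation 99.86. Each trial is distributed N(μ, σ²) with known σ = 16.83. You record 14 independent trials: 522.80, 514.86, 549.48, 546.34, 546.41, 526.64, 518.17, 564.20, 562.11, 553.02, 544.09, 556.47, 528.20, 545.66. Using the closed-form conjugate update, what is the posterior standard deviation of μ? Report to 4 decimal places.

4.4935

For Normal data with known variance σ², a Normal(μ₀, σ₀²) prior on μ is conjugate. Posterior precision = 1/σ₀² + n/σ²; posterior mean is the precision-weighted average of μ₀ and x̄.
σ₀² = 99.86² = 9972.0196, σ² = 16.83² = 283.2489; σ² + n·σ₀² = 283.2489 + 14·9972.0196 = 139891.5233.
Posterior precision = 1/σ₀² + n/σ² = 1/9972.0196 + 14/283.2489 = (σ² + n·σ₀²)/(σ₀²σ²) = 139891.5233/(9972.0196·283.2489); posterior variance σₙ² = σ₀²σ²/(σ² + n·σ₀²) = 9972.0196·283.2489/139891.5233 = 20.191099.
Posterior SD = √σₙ² = √(9972.0196·283.2489/139891.5233) = 4.4935.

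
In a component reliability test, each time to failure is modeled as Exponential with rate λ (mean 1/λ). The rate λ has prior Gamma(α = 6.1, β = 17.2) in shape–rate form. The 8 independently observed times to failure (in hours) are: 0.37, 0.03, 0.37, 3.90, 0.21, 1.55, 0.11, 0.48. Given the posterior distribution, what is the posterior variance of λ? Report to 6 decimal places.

0.024036

With a Gamma(shape α, rate β) prior on the exponential rate λ, the posterior after n observations with total T = Σxᵢ is Gamma(α+n, β+T).
Sum of observations T = 7.02 hours; n = 8.
Posterior: Gamma(6.1+8, 17.2+7.02) = Gamma(14.1, 24.22).
Var = α/β² = 0.024036.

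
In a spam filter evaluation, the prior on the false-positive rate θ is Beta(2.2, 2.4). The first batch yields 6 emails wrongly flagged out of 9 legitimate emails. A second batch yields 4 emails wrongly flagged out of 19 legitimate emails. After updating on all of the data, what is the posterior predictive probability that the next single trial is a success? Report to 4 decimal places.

0.3742

The Beta prior is conjugate to a Binomial/Bernoulli likelihood; the update adds successes to α and failures to β.
After batch 1: Beta(2.2+6, 2.4+3) = Beta(8.2, 5.4).
After batch 2: Beta(8.2+4, 5.4+15) = Beta(12.2, 20.4).
For a single future Bernoulli trial, P(success | data) = α/(α+β) = 0.3742.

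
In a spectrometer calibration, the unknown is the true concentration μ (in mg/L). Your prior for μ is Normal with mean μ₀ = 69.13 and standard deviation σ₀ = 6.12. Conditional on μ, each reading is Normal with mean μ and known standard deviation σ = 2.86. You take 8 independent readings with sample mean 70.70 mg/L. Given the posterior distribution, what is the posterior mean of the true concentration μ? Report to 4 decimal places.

For Normal data with known variance σ², a Normal(μ₀, σ₀²) prior on μ is conjugate. Posterior precision = 1/σ₀² + n/σ²; posterior mean is the precision-weighted average of μ₀ and x̄.
n·x̄ = 8·70.70 = 565.6.
σ₀² = 6.12² = 37.4544, σ² = 2.86² = 8.1796; σ² + n·σ₀² = 8.1796 + 8·37.4544 = 307.8148.
Posterior mean = (μ₀/σ₀² + n·x̄/σ²)/(1/σ₀² + n/σ²) = (σ²·μ₀ + σ₀²·n·x̄)/(σ² + n·σ₀²) = (8.1796·69.13 + 37.4544·565.6)/307.8148 = 21749.664388/307.8148 = 70.6583.

70.6583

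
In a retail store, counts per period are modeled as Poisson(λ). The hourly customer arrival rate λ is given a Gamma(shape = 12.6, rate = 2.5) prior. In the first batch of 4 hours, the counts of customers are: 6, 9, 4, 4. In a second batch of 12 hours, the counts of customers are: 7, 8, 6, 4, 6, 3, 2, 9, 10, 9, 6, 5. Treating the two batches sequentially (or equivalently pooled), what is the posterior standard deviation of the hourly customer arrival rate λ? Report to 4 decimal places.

0.5685

With a Gamma(shape α, rate β) prior, the Poisson likelihood is conjugate: the posterior is Gamma(α + ΣXᵢ, β + n).
Batch 1: sum of counts S = 23 over n = 4 hours.
After batch 1: Gamma(α+S, β+n) = Gamma(12.6+23, 2.5+4) = Gamma(35.6, 6.5).
Batch 2: sum of counts S = 75 over n = 12 hours.
After batch 2: Gamma(α+S, β+n) = Gamma(35.6+75, 6.5+12) = Gamma(110.6, 18.5).
SD = √α/β = √110.6/18.5 = 0.5685.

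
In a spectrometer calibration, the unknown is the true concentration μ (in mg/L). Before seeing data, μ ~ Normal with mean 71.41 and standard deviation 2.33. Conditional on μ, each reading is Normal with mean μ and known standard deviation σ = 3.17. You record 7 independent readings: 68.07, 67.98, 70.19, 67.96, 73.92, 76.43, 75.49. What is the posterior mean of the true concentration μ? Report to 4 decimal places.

For Normal data with known variance σ², a Normal(μ₀, σ₀²) prior on μ is conjugate. Posterior precision = 1/σ₀² + n/σ²; posterior mean is the precision-weighted average of μ₀ and x̄.
Σxᵢ = 68.07 + 67.98 + 70.19 + 67.96 + 73.92 + 76.43 + 75.49 = 500.04, so n·x̄ = 500.04.
σ₀² = 2.33² = 5.4289, σ² = 3.17² = 10.0489; σ² + n·σ₀² = 10.0489 + 7·5.4289 = 48.0512.
Posterior mean = (μ₀/σ₀² + n·x̄/σ²)/(1/σ₀² + n/σ²) = (σ²·μ₀ + σ₀²·n·x̄)/(σ² + n·σ₀²) = (10.0489·71.41 + 5.4289·500.04)/48.0512 = 3432.259105/48.0512 = 71.4292.

71.4292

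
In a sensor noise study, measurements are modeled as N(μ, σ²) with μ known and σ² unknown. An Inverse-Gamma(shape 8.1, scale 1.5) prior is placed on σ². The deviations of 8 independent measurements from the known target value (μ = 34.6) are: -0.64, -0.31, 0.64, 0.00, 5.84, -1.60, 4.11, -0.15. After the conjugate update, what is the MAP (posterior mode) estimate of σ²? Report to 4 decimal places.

With known mean μ and an Inverse-Gamma(α, β) prior on σ², the Normal likelihood is conjugate: posterior is Inv-Gamma(α + n/2, β + Σ(xᵢ−μ)²/2).
Σ(xᵢ−μ)² = (-0.64)² + (-0.31)² + (0.64)² + (0.00)² + (5.84)² + (-1.60)² + (4.11)² + (-0.15)² = 54.4955.
Posterior: Inv-Gamma(8.1 + 8/2, 1.5 + 54.4955/2) = Inv-Gamma(12.10, 28.74775).
Mode = β/(α+1) = 28.74775/13.10 = 2.1945.

2.1945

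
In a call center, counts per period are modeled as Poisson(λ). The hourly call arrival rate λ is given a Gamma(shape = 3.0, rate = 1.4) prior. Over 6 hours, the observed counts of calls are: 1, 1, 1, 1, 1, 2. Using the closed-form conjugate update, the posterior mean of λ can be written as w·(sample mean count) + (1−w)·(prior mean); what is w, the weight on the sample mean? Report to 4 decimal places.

0.8108

With a Gamma(shape α, rate β) prior, the Poisson likelihood is conjugate: the posterior is Gamma(α + ΣXᵢ, β + n).
Posterior mean = (α₀+S)/(β₀+n) = [n/(β₀+n)]·(S/n) + [β₀/(β₀+n)]·(α₀/β₀), so only n and β₀ enter the weight.
Weight on data w = n/(β₀+n) = 6/(1.4+6) = 6/7.4 = 0.8108.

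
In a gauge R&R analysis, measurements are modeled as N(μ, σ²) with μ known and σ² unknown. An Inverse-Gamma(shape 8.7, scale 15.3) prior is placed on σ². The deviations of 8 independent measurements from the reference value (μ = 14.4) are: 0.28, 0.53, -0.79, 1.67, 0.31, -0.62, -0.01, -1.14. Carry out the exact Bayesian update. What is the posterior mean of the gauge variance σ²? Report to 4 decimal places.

With known mean μ and an Inverse-Gamma(α, β) prior on σ², the Normal likelihood is conjugate: posterior is Inv-Gamma(α + n/2, β + Σ(xᵢ−μ)²/2).
Σ(xᵢ−μ)² = (0.28)² + (0.53)² + (-0.79)² + (1.67)² + (0.31)² + (-0.62)² + (-0.01)² + (-1.14)² = 5.5525.
Posterior: Inv-Gamma(8.7 + 8/2, 15.3 + 5.5525/2) = Inv-Gamma(12.70, 18.07625).
E[σ²|data] = β/(α−1) = 18.07625/11.70 = 1.5450.

1.5450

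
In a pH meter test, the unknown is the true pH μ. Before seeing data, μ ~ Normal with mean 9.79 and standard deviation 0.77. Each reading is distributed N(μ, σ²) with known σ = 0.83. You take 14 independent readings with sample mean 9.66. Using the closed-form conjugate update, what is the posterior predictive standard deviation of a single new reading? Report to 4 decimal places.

For Normal data with known variance σ², a Normal(μ₀, σ₀²) prior on μ is conjugate. Posterior precision = 1/σ₀² + n/σ²; posterior mean is the precision-weighted average of μ₀ and x̄.
σ₀² = 0.77² = 0.5929, σ² = 0.83² = 0.6889; σ² + n·σ₀² = 0.6889 + 14·0.5929 = 8.9895.
Posterior precision = 1/σ₀² + n/σ² = 1/0.5929 + 14/0.6889 = (σ² + n·σ₀²)/(σ₀²σ²) = 8.9895/(0.5929·0.6889); posterior variance σₙ² = σ₀²σ²/(σ² + n·σ₀²) = 0.5929·0.6889/8.9895 = 0.045436.
Predictive variance for one new observation = σₙ² + σ² = 0.5929·0.6889/8.9895 + 0.6889 = σ²·(σ₀² + 8.9895)/8.9895 = 0.6889·9.5824/8.9895 = 0.734336; SD = √(0.6889·9.5824/8.9895) = 0.8569.

0.8569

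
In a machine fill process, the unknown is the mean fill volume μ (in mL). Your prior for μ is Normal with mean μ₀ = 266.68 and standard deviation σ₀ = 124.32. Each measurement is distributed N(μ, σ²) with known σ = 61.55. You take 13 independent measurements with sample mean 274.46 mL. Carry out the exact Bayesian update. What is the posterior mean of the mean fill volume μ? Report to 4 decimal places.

For Normal data with known variance σ², a Normal(μ₀, σ₀²) prior on μ is conjugate. Posterior precision = 1/σ₀² + n/σ²; posterior mean is the precision-weighted average of μ₀ and x̄.
n·x̄ = 13·274.46 = 3567.98.
σ₀² = 124.32² = 15455.4624, σ² = 61.55² = 3788.4025; σ² + n·σ₀² = 3788.4025 + 13·15455.4624 = 204709.4137.
Posterior mean = (μ₀/σ₀² + n·x̄/σ²)/(1/σ₀² + n/σ²) = (σ²·μ₀ + σ₀²·n·x̄)/(σ² + n·σ₀²) = (3788.4025·266.68 + 15455.4624·3567.98)/204709.4137 = 56155071.912652/204709.4137 = 274.3160.

274.3160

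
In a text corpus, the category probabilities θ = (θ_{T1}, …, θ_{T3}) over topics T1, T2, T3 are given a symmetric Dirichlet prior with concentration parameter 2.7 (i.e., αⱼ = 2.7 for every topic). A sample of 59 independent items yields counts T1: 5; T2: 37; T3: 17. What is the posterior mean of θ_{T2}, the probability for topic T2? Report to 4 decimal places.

0.5917

The Dirichlet prior is conjugate to the Multinomial likelihood: each posterior αⱼ = prior αⱼ + observed count nⱼ.
Posterior concentration: (7.7, 39.7, 19.7), total = 67.1.
E[θ_{T2}|data] = α_{T2}/Σα = 39.7/67.1 = 0.5917.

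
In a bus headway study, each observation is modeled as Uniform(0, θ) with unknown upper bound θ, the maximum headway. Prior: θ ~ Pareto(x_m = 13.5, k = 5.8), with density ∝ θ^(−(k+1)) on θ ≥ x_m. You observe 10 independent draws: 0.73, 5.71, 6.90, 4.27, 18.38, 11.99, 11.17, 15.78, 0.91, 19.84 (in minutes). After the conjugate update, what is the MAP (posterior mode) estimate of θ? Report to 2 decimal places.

A Pareto(scale x_m, shape k) prior on the upper bound θ of Uniform(0, θ) is conjugate: posterior is Pareto(max(x_m, max xᵢ), k + n).
Sample maximum = 19.84; prior scale x_m = 13.5 → posterior scale = max = 19.84.
Posterior shape = 5.8 + 10 = 15.8.
The Pareto density is decreasing on [x_m, ∞), so the mode is x_m = 19.84.

19.84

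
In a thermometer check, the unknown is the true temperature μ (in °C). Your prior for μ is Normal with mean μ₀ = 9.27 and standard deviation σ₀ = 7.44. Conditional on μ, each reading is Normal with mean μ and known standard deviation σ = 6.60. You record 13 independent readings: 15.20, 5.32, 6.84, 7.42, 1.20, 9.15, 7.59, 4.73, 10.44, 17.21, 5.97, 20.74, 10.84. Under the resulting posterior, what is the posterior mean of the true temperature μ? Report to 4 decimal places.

9.4252

For Normal data with known variance σ², a Normal(μ₀, σ₀²) prior on μ is conjugate. Posterior precision = 1/σ₀² + n/σ²; posterior mean is the precision-weighted average of μ₀ and x̄.
Σxᵢ = 15.20 + 5.32 + 6.84 + 7.42 + 1.20 + 9.15 + 7.59 + 4.73 + 10.44 + 17.21 + 5.97 + 20.74 + 10.84 = 122.65, so n·x̄ = 122.65.
σ₀² = 7.44² = 55.3536, σ² = 6.60² = 43.56; σ² + n·σ₀² = 43.56 + 13·55.3536 = 763.1568.
Posterior mean = (μ₀/σ₀² + n·x̄/σ²)/(1/σ₀² + n/σ²) = (σ²·μ₀ + σ₀²·n·x̄)/(σ² + n·σ₀²) = (43.56·9.27 + 55.3536·122.65)/763.1568 = 7192.92024/763.1568 = 9.4252.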